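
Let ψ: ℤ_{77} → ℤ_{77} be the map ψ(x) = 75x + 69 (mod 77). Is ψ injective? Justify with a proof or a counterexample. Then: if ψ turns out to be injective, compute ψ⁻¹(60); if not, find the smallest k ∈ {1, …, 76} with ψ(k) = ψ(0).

Suppose ψ(s) = ψ(t) in ℤ_{77}. Then 75s + 69 ≡ 75t + 69 (mod 77), thus 75(s − t) ≡ 0 (mod 77).
Since gcd(75, 77) = 1, 75 is invertible modulo 77, hence s − t ≡ 0 (mod 77), i.e. s = t.
Thus ψ is injective.
We now compute 75⁻¹ mod 77 explicitly. Euclid's algorithm: 77 = 1·75 + 2, 75 = 37·2 + 1; back-substituting gives 1 = 38·75 − 37·77, so 75⁻¹ ≡ 38 (mod 77).
Since ψ is injective, we compute ψ⁻¹(60): solve 75x + 69 ≡ 60 (mod 77), i.e. 75x ≡ 68 (mod 77).
Multiplying by 75⁻¹ = 38 gives x ≡ 38·68 = 2584 = 33·77 + 43 ≡ 43 (mod 77).
Check: ψ(43) = 75·43 + 69 = 3294 = 42·77 + 60 ≡ 60 (mod 77).

43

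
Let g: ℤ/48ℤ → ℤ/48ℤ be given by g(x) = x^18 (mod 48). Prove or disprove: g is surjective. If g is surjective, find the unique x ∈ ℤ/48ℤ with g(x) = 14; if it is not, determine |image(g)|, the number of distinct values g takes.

6

g(2): Repeated squaring mod 48: 2^1 ≡ 2, 2^2 ≡ 2² = 4, 2^4 ≡ 4² = 16, 2^8 ≡ 16² = 256 ≡ 16, 2^16 ≡ 16² = 256 ≡ 16. Since 18 = 16 + 2, 2^18 ≡ 16·4: 16·4 = 64 ≡ 16. So 2^18 ≡ 16 (mod 48).
g(4): Repeated squaring mod 48: 4^1 ≡ 4, 4^2 ≡ 4² = 16, 4^4 ≡ 16² = 256 ≡ 16, 4^8 ≡ 16² = 256 ≡ 16, 4^16 ≡ 16² = 256 ≡ 16. Since 18 = 16 + 2, 4^18 ≡ 16·16: 16·16 = 256 ≡ 16. So 4^18 ≡ 16 (mod 48).
So g(2) = g(4) = 16 while 2 ≠ 4, thus g is not injective.
A non-injective map from the 48-element set ℤ/48ℤ to itself takes at most 47 distinct values, so it cannot be surjective. Thus g is not surjective.
Since g is not surjective, we determine |image(g)|. Computing x^18 mod 48 for each x (by repeated squaring, reducing mod 48 at every step), the values g(0), g(1), …, g(47) are: 0, 1, 16, 9, 16, 25, 0, 1, 16, 33, 16, 25, 0, 25, 16, 33, 16, 1, 0, 25, 16, 9, 16, 1, 0, 1, 16, 9, 16, 25, 0, 1, 16, 33, 16, 25, 0, 25, 16, 33, 16, 1, 0, 25, 16, 9, 16, 1.
The distinct values are {0, 1, 9, 16, 25, 33}; there are 6 of them.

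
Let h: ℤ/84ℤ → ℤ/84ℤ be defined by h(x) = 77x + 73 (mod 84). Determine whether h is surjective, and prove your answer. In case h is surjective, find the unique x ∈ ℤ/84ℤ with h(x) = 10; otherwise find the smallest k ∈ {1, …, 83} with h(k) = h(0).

12

Since gcd(77, 84) = 7, we have 77x ≡ 0 (mod 7) for all x, so h(x) ≡ 3 (mod 7).
But 0 ≢ 3 (mod 7), so 0 ∈ ℤ/84ℤ has no preimage. So h is not surjective.
Since h is not surjective, we find the least positive k with h(k) = h(0): this means 77k ≡ 0 (mod 84), i.e. 84 ∣ 77k. Since gcd(77, 84) = 7, dividing through by 7 this holds exactly when 12 ∣ 11k, and as gcd(11, 12) = 1, exactly when 12 ∣ k.
The smallest positive such k is 12.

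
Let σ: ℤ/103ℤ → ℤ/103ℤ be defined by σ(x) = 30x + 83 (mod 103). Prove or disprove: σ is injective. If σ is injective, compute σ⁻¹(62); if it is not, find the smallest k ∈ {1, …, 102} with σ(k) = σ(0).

Recall that injectivity means: for all a, b in the domain, σ(a) = σ(b) implies a = b.
Suppose σ(a) = σ(b) in ℤ/103ℤ. Then 30a + 83 ≡ 30b + 83 (mod 103), so 30(a − b) ≡ 0 (mod 103).
Since gcd(30, 103) = 1, 30 is invertible modulo 103, thus a − b ≡ 0 (mod 103), i.e. a = b.
Thus σ is injective.
We now compute 30⁻¹ mod 103 explicitly. Euclid's algorithm: 103 = 3·30 + 13, 30 = 2·13 + 4, 13 = 3·4 + 1; back-substituting gives 1 = 79·30 − 23·103, so 30⁻¹ ≡ 79 (mod 103).
Since σ is injective, we compute σ⁻¹(62): solve 30x + 83 ≡ 62 (mod 103), i.e. 30x ≡ 82 (mod 103).
Multiplying by 30⁻¹ = 79 gives x ≡ 79·82 = 6478 = 62·103 + 92 ≡ 92 (mod 103).
Check: σ(92) = 30·92 + 83 = 2843 = 27·103 + 62 ≡ 62 (mod 103).

92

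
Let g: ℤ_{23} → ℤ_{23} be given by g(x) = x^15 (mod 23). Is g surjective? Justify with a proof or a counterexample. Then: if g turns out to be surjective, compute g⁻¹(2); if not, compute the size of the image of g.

Since 23 is prime, the nonzero elements of ℤ_{23} form a cyclic group of order 22.
As gcd(15, 22) = 1, raising to the 15th power is a bijection on this group: if a^15 ≡ b^15 then (ab^{−1})^15 = 1, and the only element of order dividing gcd(15, 22) = 1 is 1, so a = b.
With g(0) = 0 this makes g injective on all of ℤ_{23}, hence bijective (finite equal-size domain and codomain). In particular g is surjective.
Since g is surjective, we find the preimage of 2. The inverse of x ↦ x^15 on (ℤ_{23})^× is x ↦ x^3, because 15·3 = 45 = 2·22 + 1 ≡ 1 (mod 22) and x^{22} = 1 for x ≠ 0 (Fermat). So g⁻¹(2) = 2^3 mod 23.
Repeated squaring mod 23: 2^1 ≡ 2, 2^2 ≡ 2² = 4. Since 3 = 2 + 1, 2^3 ≡ 4·2: 4·2 = 8. So 2^3 ≡ 8 (mod 23).
Hence g⁻¹(2) = 8.

8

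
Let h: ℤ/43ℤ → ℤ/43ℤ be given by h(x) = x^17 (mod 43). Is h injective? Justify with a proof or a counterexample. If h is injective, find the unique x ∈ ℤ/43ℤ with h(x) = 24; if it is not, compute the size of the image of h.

13

Since 43 is prime, the nonzero elements of ℤ/43ℤ form a cyclic group of order 42.
As gcd(17, 42) = 1, raising to the 17th power is a bijection on this group: if a^17 ≡ b^17 then (ab^{−1})^17 = 1, and the only element of order dividing gcd(17, 42) = 1 is 1, so a = b.
With h(0) = 0 this makes h injective on all of ℤ/43ℤ, hence bijective (finite equal-size domain and codomain). In particular h is injective.
Since h is injective, we find the preimage of 24. The inverse of x ↦ x^17 on (ℤ/43ℤ)^× is x ↦ x^5, because 17·5 = 85 = 2·42 + 1 ≡ 1 (mod 42) and x^{42} = 1 for x ≠ 0 (Fermat). So h⁻¹(24) = 24^5 mod 43.
Repeated squaring mod 43: 24^1 ≡ 24, 24^2 ≡ 24² = 576 ≡ 17, 24^4 ≡ 17² = 289 ≡ 31. Since 5 = 4 + 1, 24^5 ≡ 31·24: 31·24 = 744 ≡ 13. So 24^5 ≡ 13 (mod 43).
Hence h⁻¹(24) = 13.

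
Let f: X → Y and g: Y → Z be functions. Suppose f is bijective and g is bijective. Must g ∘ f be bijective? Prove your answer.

Injectivity: if g(f(s)) = g(f(t)) then f(s) = f(t) (g injective) so s = t (f injective).
Surjectivity: for c ∈ Z pick b with g(b) = c, then a with f(a) = b; then (g ∘ f)(a) = c.
So g ∘ f is bijective.

bijective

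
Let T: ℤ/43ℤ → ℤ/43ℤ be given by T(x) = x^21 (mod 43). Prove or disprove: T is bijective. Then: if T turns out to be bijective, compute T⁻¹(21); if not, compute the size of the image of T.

3

T(2): Repeated squaring mod 43: 2^1 ≡ 2, 2^2 ≡ 2² = 4, 2^4 ≡ 4² = 16, 2^8 ≡ 16² = 256 ≡ 41, 2^16 ≡ 41² = 1681 ≡ 4. Since 21 = 16 + 4 + 1, 2^21 ≡ 4·16·2: 4·16 = 64 ≡ 21, then 21·2 = 42. So 2^21 ≡ 42 (mod 43).
T(3): Repeated squaring mod 43: 3^1 ≡ 3, 3^2 ≡ 3² = 9, 3^4 ≡ 9² = 81 ≡ 38, 3^8 ≡ 38² = 1444 ≡ 25, 3^16 ≡ 25² = 625 ≡ 23. Since 21 = 16 + 4 + 1, 3^21 ≡ 23·38·3: 23·38 = 874 ≡ 14, then 14·3 = 42. So 3^21 ≡ 42 (mod 43).
So T(2) = T(3) = 42 while 2 ≠ 3, hence T is not injective, hence not bijective.
Since T is not bijective, we determine |image(T)|. Computing x^21 mod 43 for each x (by repeated squaring, reducing mod 43 at every step), the values T(0), T(1), …, T(42) are: 0, 1, 42, 42, 1, 42, 1, 42, 42, 1, 1, 1, 42, 1, 1, 1, 1, 1, 42, 42, 42, 1, 42, 1, 1, 1, 42, 42, 42, 42, 42, 1, 42, 42, 42, 1, 1, 42, 1, 42, 1, 1, 42.
The distinct values are {0, 1, 42}; there are 3 of them.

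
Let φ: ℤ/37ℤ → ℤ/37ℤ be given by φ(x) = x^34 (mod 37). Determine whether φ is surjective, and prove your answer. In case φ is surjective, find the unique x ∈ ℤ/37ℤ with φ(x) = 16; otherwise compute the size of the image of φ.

φ(18): Repeated squaring mod 37: 18^1 ≡ 18, 18^2 ≡ 18² = 324 ≡ 28, 18^4 ≡ 28² = 784 ≡ 7, 18^8 ≡ 7² = 49 ≡ 12, 18^16 ≡ 12² = 144 ≡ 33, 18^32 ≡ 33² = 1089 ≡ 16. Since 34 = 32 + 2, 18^34 ≡ 16·28: 16·28 = 448 ≡ 4. So 18^34 ≡ 4 (mod 37).
φ(19): Repeated squaring mod 37: 19^1 ≡ 19, 19^2 ≡ 19² = 361 ≡ 28, 19^4 ≡ 28² = 784 ≡ 7, 19^8 ≡ 7² = 49 ≡ 12, 19^16 ≡ 12² = 144 ≡ 33, 19^32 ≡ 33² = 1089 ≡ 16. Since 34 = 32 + 2, 19^34 ≡ 16·28: 16·28 = 448 ≡ 4. So 19^34 ≡ 4 (mod 37).
So φ(18) = φ(19) = 4 while 18 ≠ 19, so φ is not injective.
A non-injective map from the 37-element set ℤ/37ℤ to itself takes at most 36 distinct values, so it cannot be surjective. Hence φ is not surjective.
Since φ is not surjective, we determine |image(φ)|. Computing x^34 mod 37 for each x (by repeated squaring, reducing mod 37 at every step), the values φ(0), φ(1), …, φ(36) are: 0, 1, 28, 33, 7, 3, 36, 34, 11, 16, 10, 26, 9, 30, 27, 25, 12, 21, 4, 4, 21, 12, 25, 27, 30, 9, 26, 10, 16, 11, 34, 36, 3, 7, 33, 28, 1.
The distinct values are {0, 1, 3, 4, 7, 9, 10, 11, 12, 16, 21, 25, 26, 27, 28, 30, 33, 34, 36}; there are 19 of them.

19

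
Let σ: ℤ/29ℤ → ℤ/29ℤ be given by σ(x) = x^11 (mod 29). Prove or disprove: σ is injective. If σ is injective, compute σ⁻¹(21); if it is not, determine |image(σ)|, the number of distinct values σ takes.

15

Since 29 is prime, the nonzero elements of ℤ/29ℤ form a cyclic group of order 28.
As gcd(11, 28) = 1, raising to the 11th power is a bijection on this group: if u^11 ≡ v^11 then (uv^{−1})^11 = 1, and the only element of order dividing gcd(11, 28) = 1 is 1, so u = v.
With σ(0) = 0 this makes σ injective on all of ℤ/29ℤ, hence bijective (finite equal-size domain and codomain). In particular σ is injective.
Since σ is injective, we find the preimage of 21. The inverse of x ↦ x^11 on (ℤ/29ℤ)^× is x ↦ x^23, because 11·23 = 253 = 9·28 + 1 ≡ 1 (mod 28) and x^{28} = 1 for x ≠ 0 (Fermat). So σ⁻¹(21) = 21^23 mod 29.
Repeated squaring mod 29: 21^1 ≡ 21, 21^2 ≡ 21² = 441 ≡ 6, 21^4 ≡ 6² = 36 ≡ 7, 21^8 ≡ 7² = 49 ≡ 20, 21^16 ≡ 20² = 400 ≡ 23. Since 23 = 16 + 4 + 2 + 1, 21^23 ≡ 23·7·6·21: 23·7 = 161 ≡ 16, then 16·6 = 96 ≡ 9, then 9·21 = 189 ≡ 15. So 21^23 ≡ 15 (mod 29).
Hence σ⁻¹(21) = 15.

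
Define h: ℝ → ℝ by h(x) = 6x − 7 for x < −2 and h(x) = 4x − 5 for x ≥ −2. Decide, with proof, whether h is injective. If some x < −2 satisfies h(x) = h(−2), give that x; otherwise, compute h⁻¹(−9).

Both pieces are strictly increasing (slopes 6 and 4), so each is injective on its own interval.
The left piece maps (−∞, −2) onto (−∞, −19); the right piece maps [−2, ∞) onto [−13, ∞).
These images are disjoint, so no value is attained by both pieces. Hence h is injective.
Because the two images are disjoint, no x < −2 has h(x) = h(−2), so we compute h⁻¹(−9): −9 lies in [−13, ∞), so solve 4x − 5 = −9: x = (−9 + 5)/4 = −1.

-1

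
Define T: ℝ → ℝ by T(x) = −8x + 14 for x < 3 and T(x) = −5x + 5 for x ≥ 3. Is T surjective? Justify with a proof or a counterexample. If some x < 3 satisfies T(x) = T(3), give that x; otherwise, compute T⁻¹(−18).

Both pieces are strictly decreasing (slopes −8 and −5), so each is injective on its own interval.
The left piece maps (−∞, 3) onto (−10, ∞); the right piece maps [3, ∞) onto (−∞, −10].
These images together cover ℝ, so T is surjective.
Because the two images are disjoint, no x < 3 has T(x) = T(3), so we compute T⁻¹(−18): −18 lies in (−∞, −10], so solve −5x + 5 = −18: x = (−18 − 5)/(−5) = 23/5.

23/5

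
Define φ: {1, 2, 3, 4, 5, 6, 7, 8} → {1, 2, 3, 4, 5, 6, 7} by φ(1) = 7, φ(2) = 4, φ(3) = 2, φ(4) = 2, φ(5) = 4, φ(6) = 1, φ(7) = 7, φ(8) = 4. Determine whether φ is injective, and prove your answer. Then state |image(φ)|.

φ(3) = 2 = φ(4) with 3 ≠ 4, so φ is not injective.
The image of φ is {1, 2, 4, 7}, which has 4 elements.

4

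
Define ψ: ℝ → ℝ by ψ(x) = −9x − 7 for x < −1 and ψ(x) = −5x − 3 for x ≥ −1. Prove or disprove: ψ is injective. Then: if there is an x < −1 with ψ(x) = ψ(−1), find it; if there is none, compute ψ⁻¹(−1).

Both pieces are strictly decreasing (slopes −9 and −5), so each is injective on its own interval.
The left piece maps (−∞, −1) onto (2, ∞); the right piece maps [−1, ∞) onto (−∞, 2].
These images are disjoint, so no value is attained by both pieces. Hence ψ is injective.
Because the two images are disjoint, no x < −1 has ψ(x) = ψ(−1), so we compute ψ⁻¹(−1): −1 lies in (−∞, 2], so solve −5x − 3 = −1: x = (−1 + 3)/(−5) = −2/5.

-2/5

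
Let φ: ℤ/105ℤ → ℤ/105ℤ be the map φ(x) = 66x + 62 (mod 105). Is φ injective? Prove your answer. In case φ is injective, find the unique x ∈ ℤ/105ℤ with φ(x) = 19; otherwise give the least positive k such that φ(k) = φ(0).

35

Recall that φ is injective if φ(a) = φ(b) implies a = b.
We have gcd(66, 105) = 3 > 1. Taking a = 0 and b = 35: φ(0) = 62 and φ(35) = 66·35 + 62 = 2372 ≡ 62 (mod 105).
So φ(0) = φ(35) while 0 ≠ 35, thus φ is not injective.
Since φ is not injective, we find the least positive k with φ(k) = φ(0): this means 66k ≡ 0 (mod 105), i.e. 105 ∣ 66k. Since gcd(66, 105) = 3, dividing through by 3 this holds exactly when 35 ∣ 22k, and as gcd(22, 35) = 1, exactly when 35 ∣ k.
The smallest positive such k is 35.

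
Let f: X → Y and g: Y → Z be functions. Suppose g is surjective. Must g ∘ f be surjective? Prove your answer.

No. Take X = {1}, Y = Z = {1, 2, 3, 4}, f(1) = 1, and g = identity (surjective).
Then (g ∘ f)(1) = 1, and 4 ∈ Z has no preimage under g ∘ f, so g ∘ f is not surjective.

not surjective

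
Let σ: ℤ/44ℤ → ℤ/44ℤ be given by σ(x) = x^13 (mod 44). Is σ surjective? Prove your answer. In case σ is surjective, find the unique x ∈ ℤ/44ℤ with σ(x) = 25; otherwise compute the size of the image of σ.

σ(0) = 0^13 = 0.
σ(22): Repeated squaring mod 44: 22^1 ≡ 22, 22^2 ≡ 22² = 484 ≡ 0, 22^4 ≡ 0² = 0, 22^8 ≡ 0² = 0. Since 13 = 8 + 4 + 1, 22^13 ≡ 0·0·22: 0·0 = 0, then 0·22 = 0. So 22^13 ≡ 0 (mod 44).
So σ(0) = σ(22) = 0 while 0 ≠ 22, hence σ is not injective.
A non-injective map from the 44-element set ℤ/44ℤ to itself takes at most 43 distinct values, so it cannot be surjective. So σ is not surjective.
Since σ is not surjective, we determine |image(σ)|. Computing x^13 mod 44 for each x (by repeated squaring, reducing mod 44 at every step), the values σ(0), σ(1), …, σ(43) are: 0, 1, 8, 27, 20, 37, 40, 35, 28, 25, 32, 11, 12, 41, 16, 31, 4, 29, 24, 39, 36, 21, 0, 23, 8, 5, 20, 15, 40, 13, 28, 3, 32, 33, 12, 19, 16, 9, 4, 7, 24, 17, 36, 43.
The distinct values are {0, 1, 3, 4, 5, 7, 8, 9, 11, 12, 13, 15, 16, 17, 19, 20, 21, 23, 24, 25, 27, 28, 29, 31, 32, 33, 35, 36, 37, 39, 40, 41, 43}; there are 33 of them.

33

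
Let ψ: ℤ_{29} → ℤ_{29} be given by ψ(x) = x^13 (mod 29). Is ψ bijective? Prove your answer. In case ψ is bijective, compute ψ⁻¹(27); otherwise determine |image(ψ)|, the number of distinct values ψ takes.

15

Since 29 is prime, the nonzero elements of ℤ_{29} form a cyclic group of order 28.
As gcd(13, 28) = 1, raising to the 13th power is a bijection on this group: if a^13 ≡ b^13 then (ab^{−1})^13 = 1, and the only element of order dividing gcd(13, 28) = 1 is 1, so a = b.
With ψ(0) = 0 this makes ψ injective on all of ℤ_{29}, hence bijective (finite equal-size domain and codomain). In particular ψ is bijective.
Since ψ is bijective, we find the preimage of 27. The inverse of x ↦ x^13 on (ℤ_{29})^× is x ↦ x^13, because 13·13 = 169 = 6·28 + 1 ≡ 1 (mod 28) and x^{28} = 1 for x ≠ 0 (Fermat). So ψ⁻¹(27) = 27^13 mod 29.
Repeated squaring mod 29: 27^1 ≡ 27, 27^2 ≡ 27² = 729 ≡ 4, 27^4 ≡ 4² = 16, 27^8 ≡ 16² = 256 ≡ 24. Since 13 = 8 + 4 + 1, 27^13 ≡ 24·16·27: 24·16 = 384 ≡ 7, then 7·27 = 189 ≡ 15. So 27^13 ≡ 15 (mod 29).
Hence ψ⁻¹(27) = 15.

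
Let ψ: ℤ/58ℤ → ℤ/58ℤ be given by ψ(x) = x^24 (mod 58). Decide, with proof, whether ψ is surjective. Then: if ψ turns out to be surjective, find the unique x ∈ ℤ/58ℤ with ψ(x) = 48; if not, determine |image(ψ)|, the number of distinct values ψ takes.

16

ψ(3): Repeated squaring mod 58: 3^1 ≡ 3, 3^2 ≡ 3² = 9, 3^4 ≡ 9² = 81 ≡ 23, 3^8 ≡ 23² = 529 ≡ 7, 3^16 ≡ 7² = 49. Since 24 = 16 + 8, 3^24 ≡ 49·7: 49·7 = 343 ≡ 53. So 3^24 ≡ 53 (mod 58).
ψ(7): Repeated squaring mod 58: 7^1 ≡ 7, 7^2 ≡ 7² = 49, 7^4 ≡ 49² = 2401 ≡ 23, 7^8 ≡ 23² = 529 ≡ 7, 7^16 ≡ 7² = 49. Since 24 = 16 + 8, 7^24 ≡ 49·7: 49·7 = 343 ≡ 53. So 7^24 ≡ 53 (mod 58).
So ψ(3) = ψ(7) = 53 while 3 ≠ 7, thus ψ is not injective.
A non-injective map from the 58-element set ℤ/58ℤ to itself takes at most 57 distinct values, so it cannot be surjective. Hence ψ is not surjective.
Since ψ is not surjective, we determine |image(ψ)|. Computing x^24 mod 58 for each x (by repeated squaring, reducing mod 58 at every step), the values ψ(0), ψ(1), …, ψ(57) are: 0, 1, 20, 53, 52, 49, 16, 53, 54, 25, 52, 7, 30, 7, 16, 45, 36, 1, 36, 23, 54, 25, 24, 45, 20, 23, 24, 49, 30, 29, 30, 49, 24, 23, 20, 45, 24, 25, 54, 23, 36, 1, 36, 45, 16, 7, 30, 7, 52, 25, 54, 53, 16, 49, 52, 53, 20, 1.
The distinct values are {0, 1, 7, 16, 20, 23, 24, 25, 29, 30, 36, 45, 49, 52, 53, 54}; there are 16 of them.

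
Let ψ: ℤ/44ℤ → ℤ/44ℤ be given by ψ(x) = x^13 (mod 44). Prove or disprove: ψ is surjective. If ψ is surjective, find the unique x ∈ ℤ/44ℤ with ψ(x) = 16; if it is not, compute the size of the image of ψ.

33

ψ(0) = 0^13 = 0.
ψ(22): Repeated squaring mod 44: 22^1 ≡ 22, 22^2 ≡ 22² = 484 ≡ 0, 22^4 ≡ 0² = 0, 22^8 ≡ 0² = 0. Since 13 = 8 + 4 + 1, 22^13 ≡ 0·0·22: 0·0 = 0, then 0·22 = 0. So 22^13 ≡ 0 (mod 44).
So ψ(0) = ψ(22) = 0 while 0 ≠ 22, therefore ψ is not injective.
A non-injective map from the 44-element set ℤ/44ℤ to itself takes at most 43 distinct values, so it cannot be surjective. Therefore ψ is not surjective.
Since ψ is not surjective, we determine |image(ψ)|. Computing x^13 mod 44 for each x (by repeated squaring, reducing mod 44 at every step), the values ψ(0), ψ(1), …, ψ(43) are: 0, 1, 8, 27, 20, 37, 40, 35, 28, 25, 32, 11, 12, 41, 16, 31, 4, 29, 24, 39, 36, 21, 0, 23, 8, 5, 20, 15, 40, 13, 28, 3, 32, 33, 12, 19, 16, 9, 4, 7, 24, 17, 36, 43.
The distinct values are {0, 1, 3, 4, 5, 7, 8, 9, 11, 12, 13, 15, 16, 17, 19, 20, 21, 23, 24, 25, 27, 28, 29, 31, 32, 33, 35, 36, 37, 39, 40, 41, 43}; there are 33 of them.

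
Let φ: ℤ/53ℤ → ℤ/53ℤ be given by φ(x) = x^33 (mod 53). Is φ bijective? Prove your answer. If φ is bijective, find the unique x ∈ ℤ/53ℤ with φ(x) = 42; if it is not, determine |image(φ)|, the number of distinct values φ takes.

15

Since 53 is prime, the nonzero elements of ℤ/53ℤ form a cyclic group of order 52.
As gcd(33, 52) = 1, raising to the 33rd power is a bijection on this group: if a^33 ≡ b^33 then (ab^{−1})^33 = 1, and the only element of order dividing gcd(33, 52) = 1 is 1, so a = b.
With φ(0) = 0 this makes φ injective on all of ℤ/53ℤ, hence bijective (finite equal-size domain and codomain). In particular φ is bijective.
Since φ is bijective, we find the preimage of 42. The inverse of x ↦ x^33 on (ℤ/53ℤ)^× is x ↦ x^41, because 33·41 = 1353 = 26·52 + 1 ≡ 1 (mod 52) and x^{52} = 1 for x ≠ 0 (Fermat). So φ⁻¹(42) = 42^41 mod 53.
Repeated squaring mod 53: 42^1 ≡ 42, 42^2 ≡ 42² = 1764 ≡ 15, 42^4 ≡ 15² = 225 ≡ 13, 42^8 ≡ 13² = 169 ≡ 10, 42^16 ≡ 10² = 100 ≡ 47, 42^32 ≡ 47² = 2209 ≡ 36. Since 41 = 32 + 8 + 1, 42^41 ≡ 36·10·42: 36·10 = 360 ≡ 42, then 42·42 = 1764 ≡ 15. So 42^41 ≡ 15 (mod 53).
Hence φ⁻¹(42) = 15.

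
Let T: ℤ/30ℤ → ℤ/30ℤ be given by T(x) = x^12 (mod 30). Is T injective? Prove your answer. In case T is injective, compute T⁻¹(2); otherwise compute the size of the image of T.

8

T(2): Repeated squaring mod 30: 2^1 ≡ 2, 2^2 ≡ 2² = 4, 2^4 ≡ 4² = 16, 2^8 ≡ 16² = 256 ≡ 16. Since 12 = 8 + 4, 2^12 ≡ 16·16: 16·16 = 256 ≡ 16. So 2^12 ≡ 16 (mod 30).
T(4): Repeated squaring mod 30: 4^1 ≡ 4, 4^2 ≡ 4² = 16, 4^4 ≡ 16² = 256 ≡ 16, 4^8 ≡ 16² = 256 ≡ 16. Since 12 = 8 + 4, 4^12 ≡ 16·16: 16·16 = 256 ≡ 16. So 4^12 ≡ 16 (mod 30).
So T(2) = T(4) = 16 while 2 ≠ 4, hence T is not injective.
Since T is not injective, we determine |image(T)|. Computing x^12 mod 30 for each x (by repeated squaring, reducing mod 30 at every step), the values T(0), T(1), …, T(29) are: 0, 1, 16, 21, 16, 25, 6, 1, 16, 21, 10, 1, 6, 1, 16, 15, 16, 1, 6, 1, 10, 21, 16, 1, 6, 25, 16, 21, 16, 1.
The distinct values are {0, 1, 6, 10, 15, 16, 21, 25}; there are 8 of them.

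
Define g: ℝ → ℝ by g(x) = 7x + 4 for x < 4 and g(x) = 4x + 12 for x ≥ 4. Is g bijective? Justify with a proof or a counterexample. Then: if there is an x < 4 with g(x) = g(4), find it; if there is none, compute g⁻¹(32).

Both pieces are strictly increasing (slopes 7 and 4), so each is injective on its own interval.
The left piece maps (−∞, 4) onto (−∞, 32); the right piece maps [4, ∞) onto [28, ∞).
These images overlap. In particular g(4) = 28 (right piece), and solving 7x + 4 = 28 on the left piece gives x = 24/7 < 4.
So g(24/7) = g(4) with 24/7 ≠ 4, and g is not injective, hence not bijective. This x = 24/7 is the requested value below 4.

24/7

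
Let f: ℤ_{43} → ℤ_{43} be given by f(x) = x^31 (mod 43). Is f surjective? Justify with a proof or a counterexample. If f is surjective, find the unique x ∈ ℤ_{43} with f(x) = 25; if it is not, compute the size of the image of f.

Since 43 is prime, the nonzero elements of ℤ_{43} form a cyclic group of order 42.
As gcd(31, 42) = 1, raising to the 31st power is a bijection on this group: if x_1^31 ≡ x_2^31 then (x_1x_2^{−1})^31 = 1, and the only element of order dividing gcd(31, 42) = 1 is 1, so x_1 = x_2.
With f(0) = 0 this makes f injective on all of ℤ_{43}, hence bijective (finite equal-size domain and codomain). In particular f is surjective.
Since f is surjective, we find the preimage of 25. The inverse of x ↦ x^31 on (ℤ_{43})^× is x ↦ x^19, because 31·19 = 589 = 14·42 + 1 ≡ 1 (mod 42) and x^{42} = 1 for x ≠ 0 (Fermat). So f⁻¹(25) = 25^19 mod 43.
Repeated squaring mod 43: 25^1 ≡ 25, 25^2 ≡ 25² = 625 ≡ 23, 25^4 ≡ 23² = 529 ≡ 13, 25^8 ≡ 13² = 169 ≡ 40, 25^16 ≡ 40² = 1600 ≡ 9. Since 19 = 16 + 2 + 1, 25^19 ≡ 9·23·25: 9·23 = 207 ≡ 35, then 35·25 = 875 ≡ 15. So 25^19 ≡ 15 (mod 43).
Hence f⁻¹(25) = 15.

15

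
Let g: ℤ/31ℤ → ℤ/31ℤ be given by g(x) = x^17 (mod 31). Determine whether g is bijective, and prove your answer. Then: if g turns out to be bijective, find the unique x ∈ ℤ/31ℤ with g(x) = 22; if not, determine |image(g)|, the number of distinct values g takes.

Since 31 is prime, the nonzero elements of ℤ/31ℤ form a cyclic group of order 30.
As gcd(17, 30) = 1, raising to the 17th power is a bijection on this group: if a^17 ≡ b^17 then (ab^{−1})^17 = 1, and the only element of order dividing gcd(17, 30) = 1 is 1, so a = b.
With g(0) = 0 this makes g injective on all of ℤ/31ℤ, hence bijective (finite equal-size domain and codomain). In particular g is bijective.
Since g is bijective, we find the preimage of 22. The inverse of x ↦ x^17 on (ℤ/31ℤ)^× is x ↦ x^23, because 17·23 = 391 = 13·30 + 1 ≡ 1 (mod 30) and x^{30} = 1 for x ≠ 0 (Fermat). So g⁻¹(22) = 22^23 mod 31.
Repeated squaring mod 31: 22^1 ≡ 22, 22^2 ≡ 22² = 484 ≡ 19, 22^4 ≡ 19² = 361 ≡ 20, 22^8 ≡ 20² = 400 ≡ 28, 22^16 ≡ 28² = 784 ≡ 9. Since 23 = 16 + 4 + 2 + 1, 22^23 ≡ 9·20·19·22: 9·20 = 180 ≡ 25, then 25·19 = 475 ≡ 10, then 10·22 = 220 ≡ 3. So 22^23 ≡ 3 (mod 31).
Hence g⁻¹(22) = 3.

3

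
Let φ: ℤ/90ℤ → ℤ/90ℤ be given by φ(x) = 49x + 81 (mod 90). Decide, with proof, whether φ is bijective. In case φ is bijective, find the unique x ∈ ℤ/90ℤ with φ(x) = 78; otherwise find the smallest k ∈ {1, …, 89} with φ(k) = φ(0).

Suppose φ(u) = φ(v) in ℤ/90ℤ. Then 49u + 81 ≡ 49v + 81 (mod 90), therefore 49(u − v) ≡ 0 (mod 90).
Since gcd(49, 90) = 1, 49 is invertible modulo 90, therefore u − v ≡ 0 (mod 90), i.e. u = v.
We now compute 49⁻¹ mod 90 explicitly. Euclid's algorithm: 90 = 1·49 + 41, 49 = 1·41 + 8, 41 = 5·8 + 1; back-substituting gives 1 = 79·49 − 43·90, so 49⁻¹ ≡ 79 (mod 90).
Then y ↦ 79(y − 81) is a two-sided inverse to φ, so every y ∈ ℤ/90ℤ has a preimage.
Therefore φ is bijective.
Since φ is bijective, we find φ⁻¹(78): we need 49x ≡ 78 − 81 ≡ 87 (mod 90). Using 49⁻¹ = 79: x ≡ 79·87 = 6873 = 76·90 + 33, so x = 33.
Check: φ(33) = 49·33 + 81 = 1698 = 18·90 + 78 ≡ 78 (mod 90).

33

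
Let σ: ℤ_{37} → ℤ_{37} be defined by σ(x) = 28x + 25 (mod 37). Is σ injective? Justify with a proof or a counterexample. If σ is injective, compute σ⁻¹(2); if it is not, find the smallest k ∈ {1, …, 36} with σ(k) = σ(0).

19

Recall that σ is injective when σ(u) = σ(v) forces u = v.
Suppose σ(u) = σ(v) in ℤ_{37}. Then 28u + 25 ≡ 28v + 25 (mod 37), hence 28(u − v) ≡ 0 (mod 37).
Since gcd(28, 37) = 1, 28 is invertible modulo 37, hence u − v ≡ 0 (mod 37), i.e. u = v.
So σ is injective.
We now compute 28⁻¹ mod 37 explicitly. Euclid's algorithm: 37 = 1·28 + 9, 28 = 3·9 + 1; back-substituting gives 1 = 4·28 − 3·37, so 28⁻¹ ≡ 4 (mod 37).
Since σ is injective, we find σ⁻¹(2): we need 28x ≡ 2 − 25 ≡ 14 (mod 37). Using 28⁻¹ = 4: x ≡ 4·14 = 56 = 1·37 + 19, so x = 19.
Check: σ(19) = 28·19 + 25 = 557 = 15·37 + 2 ≡ 2 (mod 37).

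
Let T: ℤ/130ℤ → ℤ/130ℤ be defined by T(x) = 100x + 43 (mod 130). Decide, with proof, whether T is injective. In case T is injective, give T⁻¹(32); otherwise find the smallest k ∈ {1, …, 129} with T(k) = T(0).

We have gcd(100, 130) = 10 > 1. Taking u = 0 and v = 13: T(0) = 43 and T(13) = 100·13 + 43 = 1343 ≡ 43 (mod 130).
So T(0) = T(13) while 0 ≠ 13, so T is not injective.
Since T is not injective, we find the least positive k with T(k) = T(0): this means 100k ≡ 0 (mod 130), i.e. 130 ∣ 100k. Since gcd(100, 130) = 10, dividing through by 10 this holds exactly when 13 ∣ 10k, and as gcd(10, 13) = 1, exactly when 13 ∣ k.
The smallest positive such k is 13.

13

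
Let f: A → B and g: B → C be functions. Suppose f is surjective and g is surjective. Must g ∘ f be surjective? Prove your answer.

Let c ∈ C. Since g is surjective, there is b ∈ B with g(b) = c. Since f is surjective, there is a ∈ A with f(a) = b.
Then (g ∘ f)(a) = g(b) = c. So g ∘ f is surjective.

surjective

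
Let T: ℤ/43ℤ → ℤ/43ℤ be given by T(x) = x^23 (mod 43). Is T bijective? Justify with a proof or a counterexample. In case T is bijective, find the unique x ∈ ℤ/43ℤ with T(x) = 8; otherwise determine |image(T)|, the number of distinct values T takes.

32

Since 43 is prime, the nonzero elements of ℤ/43ℤ form a cyclic group of order 42.
As gcd(23, 42) = 1, raising to the 23rd power is a bijection on this group: if s^23 ≡ t^23 then (st^{−1})^23 = 1, and the only element of order dividing gcd(23, 42) = 1 is 1, so s = t.
With T(0) = 0 this makes T injective on all of ℤ/43ℤ, hence bijective (finite equal-size domain and codomain). In particular T is bijective.
Since T is bijective, we find the preimage of 8. The inverse of x ↦ x^23 on (ℤ/43ℤ)^× is x ↦ x^11, because 23·11 = 253 = 6·42 + 1 ≡ 1 (mod 42) and x^{42} = 1 for x ≠ 0 (Fermat). So T⁻¹(8) = 8^11 mod 43.
Repeated squaring mod 43: 8^1 ≡ 8, 8^2 ≡ 8² = 64 ≡ 21, 8^4 ≡ 21² = 441 ≡ 11, 8^8 ≡ 11² = 121 ≡ 35. Since 11 = 8 + 2 + 1, 8^11 ≡ 35·21·8: 35·21 = 735 ≡ 4, then 4·8 = 32. So 8^11 ≡ 32 (mod 43).
Hence T⁻¹(8) = 32.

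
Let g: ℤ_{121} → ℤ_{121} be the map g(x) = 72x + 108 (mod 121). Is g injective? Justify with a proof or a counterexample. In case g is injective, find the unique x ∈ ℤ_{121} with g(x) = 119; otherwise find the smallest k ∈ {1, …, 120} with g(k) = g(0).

If g(s) = g(t), then 72s ≡ 72t (mod 121). Because gcd(72, 121) = 1, we may cancel 72 to get s ≡ t (mod 121).
Thus g is injective.
We now compute 72⁻¹ mod 121 explicitly. Euclid's algorithm: 121 = 1·72 + 49, 72 = 1·49 + 23, 49 = 2·23 + 3, 23 = 7·3 + 2, 3 = 1·2 + 1; back-substituting gives 1 = 79·72 − 47·121, so 72⁻¹ ≡ 79 (mod 121).
Since g is injective, we compute g⁻¹(119): solve 72x + 108 ≡ 119 (mod 121), i.e. 72x ≡ 11 (mod 121).
Multiplying by 72⁻¹ = 79 gives x ≡ 79·11 = 869 = 7·121 + 22 ≡ 22 (mod 121).
Check: g(22) = 72·22 + 108 = 1692 = 13·121 + 119 ≡ 119 (mod 121).

22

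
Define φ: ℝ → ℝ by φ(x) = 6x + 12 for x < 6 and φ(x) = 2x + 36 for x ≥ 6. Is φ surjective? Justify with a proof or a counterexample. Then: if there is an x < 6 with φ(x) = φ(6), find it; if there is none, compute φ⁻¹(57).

21/2

Both pieces are strictly increasing (slopes 6 and 2), so each is injective on its own interval.
The left piece maps (−∞, 6) onto (−∞, 48); the right piece maps [6, ∞) onto [48, ∞).
These images together cover ℝ, so φ is surjective.
Because the two images are disjoint, no x < 6 has φ(x) = φ(6), so we compute φ⁻¹(57): 57 lies in [48, ∞), so solve 2x + 36 = 57: x = (57 − 36)/2 = 21/2.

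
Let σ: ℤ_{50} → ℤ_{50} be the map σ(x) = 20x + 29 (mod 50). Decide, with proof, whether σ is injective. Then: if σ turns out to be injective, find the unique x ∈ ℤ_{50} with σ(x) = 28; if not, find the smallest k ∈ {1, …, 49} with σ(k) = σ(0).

We have gcd(20, 50) = 10 > 1. Taking u = 0 and v = 5: σ(0) = 29 and σ(5) = 20·5 + 29 = 129 ≡ 29 (mod 50).
So σ(0) = σ(5) while 0 ≠ 5, so σ is not injective.
Since σ is not injective, we find the least positive k with σ(k) = σ(0): this means 20k ≡ 0 (mod 50), i.e. 50 ∣ 20k. Since gcd(20, 50) = 10, dividing through by 10 this holds exactly when 5 ∣ 2k, and as gcd(2, 5) = 1, exactly when 5 ∣ k.
The smallest positive such k is 5.

5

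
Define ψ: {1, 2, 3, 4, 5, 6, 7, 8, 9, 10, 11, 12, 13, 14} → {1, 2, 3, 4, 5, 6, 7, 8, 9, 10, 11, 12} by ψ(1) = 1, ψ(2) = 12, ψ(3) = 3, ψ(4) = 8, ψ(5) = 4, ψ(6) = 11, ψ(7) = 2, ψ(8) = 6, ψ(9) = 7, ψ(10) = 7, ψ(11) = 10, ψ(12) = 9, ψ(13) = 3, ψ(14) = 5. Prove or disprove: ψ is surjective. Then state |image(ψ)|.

12

Every element of the codomain has a preimage: 1 = ψ(1), 2 = ψ(7), 3 = ψ(3), 4 = ψ(5), 5 = ψ(14), 6 = ψ(8), 7 = ψ(9), 8 = ψ(4), 9 = ψ(12), 10 = ψ(11), 11 = ψ(6), 12 = ψ(2).
Therefore ψ is surjective.
The image of ψ is {1, 2, 3, 4, 5, 6, 7, 8, 9, 10, 11, 12}, which has 12 elements.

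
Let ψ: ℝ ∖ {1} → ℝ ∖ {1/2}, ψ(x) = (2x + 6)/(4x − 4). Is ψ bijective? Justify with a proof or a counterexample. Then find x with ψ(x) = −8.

Suppose ψ(x_1) = ψ(x_2). Cross-multiplying: (2x_1 + 6)(4x_2 − 4) = (2x_2 + 6)(4x_1 − 4).
Expanding both sides and cancelling the symmetric terms leaves −32·(x_1 − x_2) = 0. Since −32 ≠ 0, x_1 = x_2. Therefore ψ is injective.
For any y ≠ 1/2, solving y(4x − 4) = 2x + 6 for x gives a well-defined x ≠ 1. So ψ is surjective.
So ψ is bijective.
Solving ψ(x) = −8: cross-multiplying gives 2x + 6 = −8(4x − 4), which rearranges to 34x = 26, so x = 13/17.

13/17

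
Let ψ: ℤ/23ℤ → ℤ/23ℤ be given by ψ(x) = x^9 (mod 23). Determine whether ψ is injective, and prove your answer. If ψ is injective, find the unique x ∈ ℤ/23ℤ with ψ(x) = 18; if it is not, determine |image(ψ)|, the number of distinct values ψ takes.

3

Since 23 is prime, the nonzero elements of ℤ/23ℤ form a cyclic group of order 22.
As gcd(9, 22) = 1, raising to the 9th power is a bijection on this group: if a^9 ≡ b^9 then (ab^{−1})^9 = 1, and the only element of order dividing gcd(9, 22) = 1 is 1, so a = b.
With ψ(0) = 0 this makes ψ injective on all of ℤ/23ℤ, hence bijective (finite equal-size domain and codomain). In particular ψ is injective.
Since ψ is injective, we find the preimage of 18. The inverse of x ↦ x^9 on (ℤ/23ℤ)^× is x ↦ x^5, because 9·5 = 45 = 2·22 + 1 ≡ 1 (mod 22) and x^{22} = 1 for x ≠ 0 (Fermat). So ψ⁻¹(18) = 18^5 mod 23.
Repeated squaring mod 23: 18^1 ≡ 18, 18^2 ≡ 18² = 324 ≡ 2, 18^4 ≡ 2² = 4. Since 5 = 4 + 1, 18^5 ≡ 4·18: 4·18 = 72 ≡ 3. So 18^5 ≡ 3 (mod 23).
Hence ψ⁻¹(18) = 3.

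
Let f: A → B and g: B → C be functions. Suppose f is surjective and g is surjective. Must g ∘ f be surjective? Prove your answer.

Let c ∈ C. Since g is surjective, there is b ∈ B with g(b) = c. Since f is surjective, there is a ∈ A with f(a) = b.
Then (g ∘ f)(a) = g(b) = c. Therefore g ∘ f is surjective.

surjective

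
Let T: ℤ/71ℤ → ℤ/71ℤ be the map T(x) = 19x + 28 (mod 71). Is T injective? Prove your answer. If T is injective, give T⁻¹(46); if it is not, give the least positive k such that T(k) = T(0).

57

If T(a) = T(b), then 19a ≡ 19b (mod 71). Because gcd(19, 71) = 1, we may cancel 19 to get a ≡ b (mod 71).
Therefore T is injective.
We now compute 19⁻¹ mod 71 explicitly. Euclid's algorithm: 71 = 3·19 + 14, 19 = 1·14 + 5, 14 = 2·5 + 4, 5 = 1·4 + 1; back-substituting gives 1 = 15·19 − 4·71, so 19⁻¹ ≡ 15 (mod 71).
Since T is injective, we compute T⁻¹(46): solve 19x + 28 ≡ 46 (mod 71), i.e. 19x ≡ 18 (mod 71).
Multiplying by 19⁻¹ = 15 gives x ≡ 15·18 = 270 = 3·71 + 57 ≡ 57 (mod 71).
Check: T(57) = 19·57 + 28 = 1111 = 15·71 + 46 ≡ 46 (mod 71).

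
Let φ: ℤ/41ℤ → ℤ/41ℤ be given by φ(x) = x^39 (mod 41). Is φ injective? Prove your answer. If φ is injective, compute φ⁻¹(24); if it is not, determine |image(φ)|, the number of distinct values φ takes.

Since 41 is prime, the nonzero elements of ℤ/41ℤ form a cyclic group of order 40.
As gcd(39, 40) = 1, raising to the 39th power is a bijection on this group: if x_1^39 ≡ x_2^39 then (x_1x_2^{−1})^39 = 1, and the only element of order dividing gcd(39, 40) = 1 is 1, so x_1 = x_2.
With φ(0) = 0 this makes φ injective on all of ℤ/41ℤ, hence bijective (finite equal-size domain and codomain). In particular φ is injective.
Since φ is injective, we find the preimage of 24. The inverse of x ↦ x^39 on (ℤ/41ℤ)^× is x ↦ x^39, because 39·39 = 1521 = 38·40 + 1 ≡ 1 (mod 40) and x^{40} = 1 for x ≠ 0 (Fermat). So φ⁻¹(24) = 24^39 mod 41.
Repeated squaring mod 41: 24^1 ≡ 24, 24^2 ≡ 24² = 576 ≡ 2, 24^4 ≡ 2² = 4, 24^8 ≡ 4² = 16, 24^16 ≡ 16² = 256 ≡ 10, 24^32 ≡ 10² = 100 ≡ 18. Since 39 = 32 + 4 + 2 + 1, 24^39 ≡ 18·4·2·24: 18·4 = 72 ≡ 31, then 31·2 = 62 ≡ 21, then 21·24 = 504 ≡ 12. So 24^39 ≡ 12 (mod 41).
Hence φ⁻¹(24) = 12.

12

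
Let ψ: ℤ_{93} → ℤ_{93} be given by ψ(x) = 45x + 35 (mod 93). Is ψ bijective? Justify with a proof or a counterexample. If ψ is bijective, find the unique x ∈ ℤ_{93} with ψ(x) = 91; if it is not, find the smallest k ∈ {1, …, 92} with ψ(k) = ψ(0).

Recall that ψ is injective if ψ(a) = ψ(b) implies a = b.
We have gcd(45, 93) = 3 > 1. Taking a = 0 and b = 31: ψ(0) = 35 and ψ(31) = 45·31 + 35 = 1430 ≡ 35 (mod 93).
So ψ(0) = ψ(31) while 0 ≠ 31, thus ψ is not injective, hence not bijective.
Since ψ is not bijective, we find the least positive k with ψ(k) = ψ(0): this means 45k ≡ 0 (mod 93), i.e. 93 ∣ 45k. Since gcd(45, 93) = 3, dividing through by 3 this holds exactly when 31 ∣ 15k, and as gcd(15, 31) = 1, exactly when 31 ∣ k.
The smallest positive such k is 31.

31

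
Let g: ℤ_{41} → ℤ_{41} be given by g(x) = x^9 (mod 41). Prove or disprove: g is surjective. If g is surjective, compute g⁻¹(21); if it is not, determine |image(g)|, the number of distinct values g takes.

Since 41 is prime, the nonzero elements of ℤ_{41} form a cyclic group of order 40.
As gcd(9, 40) = 1, raising to the 9th power is a bijection on this group: if x_1^9 ≡ x_2^9 then (x_1x_2^{−1})^9 = 1, and the only element of order dividing gcd(9, 40) = 1 is 1, so x_1 = x_2.
With g(0) = 0 this makes g injective on all of ℤ_{41}, hence bijective (finite equal-size domain and codomain). In particular g is surjective.
Since g is surjective, we find the preimage of 21. The inverse of x ↦ x^9 on (ℤ_{41})^× is x ↦ x^9, because 9·9 = 81 = 2·40 + 1 ≡ 1 (mod 40) and x^{40} = 1 for x ≠ 0 (Fermat). So g⁻¹(21) = 21^9 mod 41.
Repeated squaring mod 41: 21^1 ≡ 21, 21^2 ≡ 21² = 441 ≡ 31, 21^4 ≡ 31² = 961 ≡ 18, 21^8 ≡ 18² = 324 ≡ 37. Since 9 = 8 + 1, 21^9 ≡ 37·21: 37·21 = 777 ≡ 39. So 21^9 ≡ 39 (mod 41).
Hence g⁻¹(21) = 39.

39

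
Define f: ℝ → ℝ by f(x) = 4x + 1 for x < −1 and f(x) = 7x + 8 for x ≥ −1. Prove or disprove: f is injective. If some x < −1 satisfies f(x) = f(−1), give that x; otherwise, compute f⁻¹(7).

-1/7

Both pieces are strictly increasing (slopes 4 and 7), so each is injective on its own interval.
The left piece maps (−∞, −1) onto (−∞, −3); the right piece maps [−1, ∞) onto [1, ∞).
These images are disjoint, so no value is attained by both pieces. Hence f is injective.
Because the two images are disjoint, no x < −1 has f(x) = f(−1), so we compute f⁻¹(7): 7 lies in [1, ∞), so solve 7x + 8 = 7: x = (7 − 8)/7 = −1/7.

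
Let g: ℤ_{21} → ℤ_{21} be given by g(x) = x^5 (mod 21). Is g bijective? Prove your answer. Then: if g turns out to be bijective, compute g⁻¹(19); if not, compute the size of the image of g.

10

Computing x^5 mod 21 for each x (by repeated squaring, reducing mod 21 at every step), the values g(0), g(1), …, g(20) are: 0, 1, 11, 12, 16, 17, 6, 7, 8, 18, 19, 2, 3, 13, 14, 15, 4, 5, 9, 10, 20.
Every element of ℤ_{21} appears exactly once in this list, so g is a bijection, and in particular bijective.
Since g is bijective, we read off the preimage of 19 from the same table: g(10) = 19, so g⁻¹(19) = 10.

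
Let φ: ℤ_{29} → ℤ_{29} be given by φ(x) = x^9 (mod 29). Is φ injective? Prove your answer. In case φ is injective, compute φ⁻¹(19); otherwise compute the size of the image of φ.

Since 29 is prime, the nonzero elements of ℤ_{29} form a cyclic group of order 28.
As gcd(9, 28) = 1, raising to the 9th power is a bijection on this group: if a^9 ≡ b^9 then (ab^{−1})^9 = 1, and the only element of order dividing gcd(9, 28) = 1 is 1, so a = b.
With φ(0) = 0 this makes φ injective on all of ℤ_{29}, hence bijective (finite equal-size domain and codomain). In particular φ is injective.
Since φ is injective, we find the preimage of 19. The inverse of x ↦ x^9 on (ℤ_{29})^× is x ↦ x^25, because 9·25 = 225 = 8·28 + 1 ≡ 1 (mod 28) and x^{28} = 1 for x ≠ 0 (Fermat). So φ⁻¹(19) = 19^25 mod 29.
Repeated squaring mod 29: 19^1 ≡ 19, 19^2 ≡ 19² = 361 ≡ 13, 19^4 ≡ 13² = 169 ≡ 24, 19^8 ≡ 24² = 576 ≡ 25, 19^16 ≡ 25² = 625 ≡ 16. Since 25 = 16 + 8 + 1, 19^25 ≡ 16·25·19: 16·25 = 400 ≡ 23, then 23·19 = 437 ≡ 2. So 19^25 ≡ 2 (mod 29).
Hence φ⁻¹(19) = 2.

2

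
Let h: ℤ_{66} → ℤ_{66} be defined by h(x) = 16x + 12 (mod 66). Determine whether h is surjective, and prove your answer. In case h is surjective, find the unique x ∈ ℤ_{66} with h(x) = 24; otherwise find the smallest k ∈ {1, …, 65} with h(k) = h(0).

Recall: h is surjective if every y in the codomain equals h(x) for some x in the domain.
Since gcd(16, 66) = 2, we have 16x ≡ 0 (mod 2) for all x, so h(x) ≡ 0 (mod 2).
But 1 ≢ 0 (mod 2), so 1 ∈ ℤ_{66} has no preimage. Hence h is not surjective.
Since h is not surjective, we find the least positive k with h(k) = h(0): this means 16k ≡ 0 (mod 66), i.e. 66 ∣ 16k. Since gcd(16, 66) = 2, dividing through by 2 this holds exactly when 33 ∣ 8k, and as gcd(8, 33) = 1, exactly when 33 ∣ k.
The smallest positive such k is 33.

33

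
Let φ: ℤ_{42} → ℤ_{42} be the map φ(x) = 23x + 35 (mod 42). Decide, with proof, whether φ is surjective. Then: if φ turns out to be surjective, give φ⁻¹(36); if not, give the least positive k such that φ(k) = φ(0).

11

Since gcd(23, 42) = 1, 23 is invertible modulo 42. Euclid's algorithm: 42 = 1·23 + 19, 23 = 1·19 + 4, 19 = 4·4 + 3, 4 = 1·3 + 1; back-substituting gives 1 = 11·23 − 6·42, so 23⁻¹ ≡ 11 (mod 42).
Then y ↦ 11(y − 35) is a two-sided inverse to φ, so every y ∈ ℤ_{42} has a preimage.
So φ is surjective.
Since φ is surjective, we compute φ⁻¹(36): solve 23x + 35 ≡ 36 (mod 42), i.e. 23x ≡ 1 (mod 42).
Multiplying by 23⁻¹ = 11 gives x ≡ 11·1 = 11 ≡ 11 (mod 42).
Check: φ(11) = 23·11 + 35 = 288 = 6·42 + 36 ≡ 36 (mod 42).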